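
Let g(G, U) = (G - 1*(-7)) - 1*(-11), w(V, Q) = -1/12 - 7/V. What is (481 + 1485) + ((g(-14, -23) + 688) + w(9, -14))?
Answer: 95657/36 ≈ 2657.1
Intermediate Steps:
w(V, Q) = -1/12 - 7/V (w(V, Q) = -1*1/12 - 7/V = -1/12 - 7/V)
g(G, U) = 18 + G (g(G, U) = (G + 7) + 11 = (7 + G) + 11 = 18 + G)
(481 + 1485) + ((g(-14, -23) + 688) + w(9, -14)) = (481 + 1485) + (((18 - 14) + 688) + (1/12)*(-84 - 1*9)/9) = 1966 + ((4 + 688) + (1/12)*(1/9)*(-84 - 9)) = 1966 + (692 + (1/12)*(1/9)*(-93)) = 1966 + (692 - 31/36) = 1966 + 24881/36 = 95657/36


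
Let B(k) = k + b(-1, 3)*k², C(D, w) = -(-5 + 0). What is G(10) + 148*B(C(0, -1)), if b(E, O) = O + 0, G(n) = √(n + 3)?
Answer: 11840 + √13 ≈ 11844.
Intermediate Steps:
G(n) = √(3 + n)
b(E, O) = O
C(D, w) = 5 (C(D, w) = -1*(-5) = 5)
B(k) = k + 3*k²
G(10) + 148*B(C(0, -1)) = √(3 + 10) + 148*(5*(1 + 3*5)) = √13 + 148*(5*(1 + 15)) = √13 + 148*(5*16) = √13 + 148*80 = √13 + 11840 = 11840 + √13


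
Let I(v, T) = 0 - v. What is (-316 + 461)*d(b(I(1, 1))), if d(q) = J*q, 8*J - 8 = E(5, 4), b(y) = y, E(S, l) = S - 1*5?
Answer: -145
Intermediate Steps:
I(v, T) = -v
E(S, l) = -5 + S (E(S, l) = S - 5 = -5 + S)
J = 1 (J = 1 + (-5 + 5)/8 = 1 + (⅛)*0 = 1 + 0 = 1)
d(q) = q (d(q) = 1*q = q)
(-316 + 461)*d(b(I(1, 1))) = (-316 + 461)*(-1*1) = 145*(-1) = -145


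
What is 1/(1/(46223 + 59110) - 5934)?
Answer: -105333/625046021 ≈ -0.00016852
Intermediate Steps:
1/(1/(46223 + 59110) - 5934) = 1/(1/105333 - 5934) = 1/(-625046021/105333) = -105333/625046021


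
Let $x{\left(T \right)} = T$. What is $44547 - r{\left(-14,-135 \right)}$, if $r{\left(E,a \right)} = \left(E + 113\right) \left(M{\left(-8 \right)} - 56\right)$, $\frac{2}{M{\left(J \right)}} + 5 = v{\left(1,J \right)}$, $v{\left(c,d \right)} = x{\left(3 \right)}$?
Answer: $50190$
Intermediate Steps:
$v{\left(c,d \right)} = 3$
$M{\left(J \right)} = -1$ ($M{\left(J \right)} = \frac{2}{-5 + 3} = \frac{2}{-2} = 2 \left(- \frac{1}{2}\right) = -1$)
$r{\left(E,a \right)} = -6441 - 57 E$ ($r{\left(E,a \right)} = \left(E + 113\right) \left(-1 - 56\right) = \left(113 + E\right) \left(-57\right) = -6441 - 57 E$)
$44547 - r{\left(-14,-135 \right)} = 44547 - \left(-6441 - -798\right) = 44547 - \left(-6441 + 798\right) = 44547 - -5643 = 44547 + 5643 = 50190$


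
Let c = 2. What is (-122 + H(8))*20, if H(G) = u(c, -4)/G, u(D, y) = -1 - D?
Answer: -4895/2 ≈ -2447.5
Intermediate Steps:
H(G) = -3/G (H(G) = (-1 - 1*2)/G = (-1 - 2)/G = -3/G)
(-122 + H(8))*20 = (-122 - 3/8)*20 = -979/8*20 = -4895/2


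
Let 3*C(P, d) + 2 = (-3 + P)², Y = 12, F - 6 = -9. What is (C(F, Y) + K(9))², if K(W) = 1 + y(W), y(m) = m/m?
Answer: 1600/9 ≈ 177.78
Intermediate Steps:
F = -3 (F = 6 - 9 = -3)
y(m) = 1
C(P, d) = -⅔ + (-3 + P)²/3
K(W) = 2 (K(W) = 1 + 1 = 2)
(C(F, Y) + K(9))² = ((-⅔ + (-3 - 3)²/3) + 2)² = ((-⅔ + (⅓)*(-6)²) + 2)² = ((-⅔ + (⅓)*36) + 2)² = ((-⅔ + 12) + 2)² = (34/3 + 2)² = (40/3)² = 1600/9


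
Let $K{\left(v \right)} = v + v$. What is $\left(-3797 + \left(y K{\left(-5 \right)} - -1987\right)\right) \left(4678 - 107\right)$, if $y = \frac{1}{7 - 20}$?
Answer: $- \frac{107509920}{13} \approx -8.27 \cdot 10^{6}$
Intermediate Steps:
$K{\left(v \right)} = 2 v$
$y = - \frac{1}{13}$ ($y = \frac{1}{-13} = - \frac{1}{13} \approx -0.076923$)
$\left(-3797 + \left(y K{\left(-5 \right)} - -1987\right)\right) \left(4678 - 107\right) = \left(-3797 - \left(-1987 + \frac{2 \left(-5\right)}{13}\right)\right) \left(4678 - 107\right) = \left(-3797 + \left(\left(- \frac{1}{13}\right) \left(-10\right) + 1987\right)\right) 4571 = \left(-3797 + \left(\frac{10}{13} + 1987\right)\right) 4571 = \left(-3797 + \frac{25841}{13}\right) 4571 = \left(- \frac{23520}{13}\right) 4571 = - \frac{107509920}{13}$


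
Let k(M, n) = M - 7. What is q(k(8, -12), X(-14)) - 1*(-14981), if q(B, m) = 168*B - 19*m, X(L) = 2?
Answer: 15111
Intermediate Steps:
k(M, n) = -7 + M
q(B, m) = -19*m + 168*B
q(k(8, -12), X(-14)) - 1*(-14981) = (-19*2 + 168*(-7 + 8)) - 1*(-14981) = (-38 + 168*1) + 14981 = (-38 + 168) + 14981 = 130 + 14981 = 15111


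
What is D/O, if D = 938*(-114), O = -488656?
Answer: 3819/17452 ≈ 0.21883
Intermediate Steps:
D = -106932
D/O = -106932/(-488656) = -106932*(-1/488656) = 3819/17452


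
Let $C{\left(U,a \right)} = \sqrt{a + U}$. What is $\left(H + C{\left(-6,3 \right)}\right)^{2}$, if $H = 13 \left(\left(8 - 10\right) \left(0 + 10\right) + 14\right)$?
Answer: $\left(78 - i \sqrt{3}\right)^{2} \approx 6081.0 - 270.2 i$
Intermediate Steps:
$C{\left(U,a \right)} = \sqrt{U + a}$
$H = -78$ ($H = 13 \left(\left(-2\right) 10 + 14\right) = 13 \left(-20 + 14\right) = 13 \left(-6\right) = -78$)
$\left(H + C{\left(-6,3 \right)}\right)^{2} = \left(-78 + \sqrt{-6 + 3}\right)^{2} = \left(-78 + \sqrt{-3}\right)^{2} = \left(-78 + i \sqrt{3}\right)^{2}$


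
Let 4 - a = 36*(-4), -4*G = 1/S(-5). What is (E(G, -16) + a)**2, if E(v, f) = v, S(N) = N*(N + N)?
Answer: 876100801/40000 ≈ 21903.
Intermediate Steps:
S(N) = 2*N**2 (S(N) = N*(2*N) = 2*N**2)
G = -1/200 (G = -1/(4*(2*(-5)**2)) = -1/(4*(2*25)) = -1/4/50 = -1/4*1/50 = -1/200 ≈ -0.0050000)
a = 148 (a = 4 - 36*(-4) = 4 - 1*(-144) = 4 + 144 = 148)
(E(G, -16) + a)**2 = (-1/200 + 148)**2 = (29599/200)**2 = 876100801/40000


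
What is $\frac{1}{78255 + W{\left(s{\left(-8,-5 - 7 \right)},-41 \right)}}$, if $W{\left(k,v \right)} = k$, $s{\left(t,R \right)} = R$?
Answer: $\frac{1}{78243} \approx 1.2781 \cdot 10^{-5}$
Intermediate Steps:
$\frac{1}{78255 + W{\left(s{\left(-8,-5 - 7 \right)},-41 \right)}} = \frac{1}{78255 - 12} = \frac{1}{78243}$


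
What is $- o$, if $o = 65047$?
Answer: $-65047$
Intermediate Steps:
$- o = \left(-1\right) 65047 = -65047$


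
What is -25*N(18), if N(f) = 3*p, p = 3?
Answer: -225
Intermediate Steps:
N(f) = 9 (N(f) = 3*3 = 9)
-25*N(18) = -25*9 = -225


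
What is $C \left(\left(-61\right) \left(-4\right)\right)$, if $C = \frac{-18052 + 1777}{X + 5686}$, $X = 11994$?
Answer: $- \frac{198555}{884} \approx -224.61$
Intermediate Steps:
$C = - \frac{3255}{3536}$ ($C = \frac{-18052 + 1777}{11994 + 5686} = - \frac{16275}{17680} = \left(-16275\right) \frac{1}{17680} = - \frac{3255}{3536} \approx -0.92053$)
$C \left(\left(-61\right) \left(-4\right)\right) = - \frac{3255 \left(\left(-61\right) \left(-4\right)\right)}{3536} = \left(- \frac{3255}{3536}\right) 244 = - \frac{198555}{884}$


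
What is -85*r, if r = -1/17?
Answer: 5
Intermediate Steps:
r = -1/17 (r = -1*1/17 = -1/17 ≈ -0.058824)
-85*r = -85*(-1/17) = 5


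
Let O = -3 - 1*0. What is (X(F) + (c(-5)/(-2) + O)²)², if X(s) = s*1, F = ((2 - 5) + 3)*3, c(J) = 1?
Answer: 2401/16 ≈ 150.06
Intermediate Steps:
F = 0 (F = (-3 + 3)*3 = 0*3 = 0)
X(s) = s
O = -3 (O = -3 + 0 = -3)
(X(F) + (c(-5)/(-2) + O)²)² = (0 + (1/(-2) - 3)²)² = (0 + (1*(-½) - 3)²)² = (0 + (-½ - 3)²)² = (0 + (-7/2)²)² = (0 + 49/4)² = (49/4)² = 2401/16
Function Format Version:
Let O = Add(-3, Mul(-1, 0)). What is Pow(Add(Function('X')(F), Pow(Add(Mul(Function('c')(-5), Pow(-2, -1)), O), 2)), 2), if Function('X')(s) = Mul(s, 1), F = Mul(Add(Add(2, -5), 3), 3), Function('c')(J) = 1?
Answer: Rational(2401, 16) ≈ 150.06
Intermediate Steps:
F = 0 (F = Mul(Add(-3, 3), 3) = Mul(0, 3) = 0)
Function('X')(s) = s
O = -3 (O = Add(-3, 0) = -3)
Pow(Add(Function('X')(F), Pow(Add(Mul(Function('c')(-5), Pow(-2, -1)), O), 2)), 2) = Pow(Add(0, Pow(Add(Mul(1, Pow(-2, -1)), -3), 2)), 2) = Pow(Add(0, Pow(Add(Mul(1, Rational(-1, 2)), -3), 2)), 2) = Pow(Add(0, Pow(Add(Rational(-1, 2), -3), 2)), 2) = Pow(Add(0, Pow(Rational(-7, 2), 2)), 2) = Pow(Add(0, Rational(49, 4)), 2) = Pow(Rational(49, 4), 2) = Rational(2401, 16)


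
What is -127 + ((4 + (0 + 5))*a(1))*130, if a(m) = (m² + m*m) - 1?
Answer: 1043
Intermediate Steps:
a(m) = -1 + 2*m² (a(m) = (m² + m²) - 1 = 2*m² - 1 = -1 + 2*m²)
-127 + ((4 + (0 + 5))*a(1))*130 = -127 + ((4 + (0 + 5))*(-1 + 2*1²))*130 = -127 + ((4 + 5)*(-1 + 2*1))*130 = -127 + (9*(-1 + 2))*130 = -127 + (9*1)*130 = -127 + 9*130 = -127 + 1170 = 1043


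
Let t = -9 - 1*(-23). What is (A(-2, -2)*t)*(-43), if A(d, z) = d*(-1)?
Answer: -1204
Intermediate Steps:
A(d, z) = -d
t = 14 (t = -9 + 23 = 14)
(A(-2, -2)*t)*(-43) = (-1*(-2)*14)*(-43) = (2*14)*(-43) = 28*(-43) = -1204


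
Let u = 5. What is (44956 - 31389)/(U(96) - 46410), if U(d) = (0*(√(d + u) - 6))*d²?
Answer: -13567/46410 ≈ -0.29233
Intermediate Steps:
U(d) = 0 (U(d) = (0*(√(d + 5) - 6))*d² = (0*(√(5 + d) - 6))*d² = (0*(-6 + √(5 + d)))*d² = 0*d² = 0)
(44956 - 31389)/(U(96) - 46410) = (44956 - 31389)/(0 - 46410) = 13567/(-46410) = 13567*(-1/46410) = -13567/46410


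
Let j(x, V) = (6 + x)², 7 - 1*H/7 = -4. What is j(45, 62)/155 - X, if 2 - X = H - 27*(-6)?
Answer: 39336/155 ≈ 253.78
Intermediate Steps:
H = 77 (H = 49 - 7*(-4) = 49 + 28 = 77)
X = -237 (X = 2 - (77 - 27*(-6)) = 2 - (77 + 162) = 2 - 1*239 = 2 - 239 = -237)
j(45, 62)/155 - X = (6 + 45)²/155 - 1*(-237) = 51²*(1/155) + 237 = 2601*(1/155) + 237 = 2601/155 + 237 = 39336/155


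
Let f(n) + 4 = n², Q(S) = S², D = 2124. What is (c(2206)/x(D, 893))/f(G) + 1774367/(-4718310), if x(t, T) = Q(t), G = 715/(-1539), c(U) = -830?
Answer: -221410330418350447/588839655885189960 ≈ -0.37601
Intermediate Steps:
G = -715/1539 (G = 715*(-1/1539) = -715/1539 ≈ -0.46459)
x(t, T) = t²
f(n) = -4 + n²
(c(2206)/x(D, 893))/f(G) + 1774367/(-4718310) = (-830/(2124²))/(-4 + (-715/1539)²) + 1774367/(-4718310) = (-830/4511376)/(-4 + 511225/2368521) + 1774367*(-1/4718310) = (-830*1/4511376)/(-8962859/2368521) - 1774367/4718310 = -415/2255688*(-2368521/8962859) - 1774367/4718310 = 12135015/249597697432 - 1774367/4718310 = -221410330418350447/588839655885189960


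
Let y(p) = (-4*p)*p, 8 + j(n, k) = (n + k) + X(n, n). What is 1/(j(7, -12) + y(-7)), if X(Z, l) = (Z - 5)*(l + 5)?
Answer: -1/185 ≈ -0.0054054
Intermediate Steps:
X(Z, l) = (-5 + Z)*(5 + l)
j(n, k) = -33 + k + n + n**2 (j(n, k) = -8 + ((n + k) + (-25 - 5*n + 5*n + n*n)) = -8 + ((k + n) + (-25 - 5*n + 5*n + n**2)) = -8 + ((k + n) + (-25 + n**2)) = -8 + (-25 + k + n + n**2) = -33 + k + n + n**2)
y(p) = -4*p**2
1/(j(7, -12) + y(-7)) = 1/((-33 - 12 + 7 + 7**2) - 4*(-7)**2) = 1/((-33 - 12 + 7 + 49) - 4*49) = 1/(11 - 196) = 1/(-185) = -1/185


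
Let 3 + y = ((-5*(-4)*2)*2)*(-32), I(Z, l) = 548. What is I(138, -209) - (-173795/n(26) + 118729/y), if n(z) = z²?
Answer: 1475155613/1732588 ≈ 851.42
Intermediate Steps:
y = -2563 (y = -3 + ((-5*(-4)*2)*2)*(-32) = -3 + ((20*2)*2)*(-32) = -3 + (40*2)*(-32) = -3 + 80*(-32) = -3 - 2560 = -2563)
I(138, -209) - (-173795/n(26) + 118729/y) = 548 - (-173795/(26²) + 118729/(-2563)) = 548 - (-173795/676 + 118729*(-1/2563)) = 548 - (-173795*1/676 - 118729/2563) = 548 - (-173795/676 - 118729/2563) = 548 - 1*(-525697389/1732588) = 548 + 525697389/1732588 = 1475155613/1732588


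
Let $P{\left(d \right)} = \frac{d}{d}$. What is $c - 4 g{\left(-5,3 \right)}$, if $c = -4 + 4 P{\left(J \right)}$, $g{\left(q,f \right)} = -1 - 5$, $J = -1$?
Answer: $24$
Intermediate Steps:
$P{\left(d \right)} = 1$
$g{\left(q,f \right)} = -6$
$c = 0$ ($c = -4 + 4 \cdot 1 = -4 + 4 = 0$)
$c - 4 g{\left(-5,3 \right)} = 0 - -24 = 0 + 24 = 24$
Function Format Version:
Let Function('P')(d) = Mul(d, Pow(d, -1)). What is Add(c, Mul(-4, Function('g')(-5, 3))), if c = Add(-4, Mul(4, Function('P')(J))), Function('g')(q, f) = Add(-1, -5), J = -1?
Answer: 24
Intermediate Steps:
Function('P')(d) = 1
Function('g')(q, f) = -6
c = 0 (c = Add(-4, Mul(4, 1)) = Add(-4, 4) = 0)
Add(c, Mul(-4, Function('g')(-5, 3))) = Add(0, Mul(-4, -6)) = Add(0, 24) = 24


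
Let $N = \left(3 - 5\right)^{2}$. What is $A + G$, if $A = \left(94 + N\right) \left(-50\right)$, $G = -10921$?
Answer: $-15821$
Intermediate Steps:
$N = 4$ ($N = \left(-2\right)^{2} = 4$)
$A = -4900$ ($A = \left(94 + 4\right) \left(-50\right) = 98 \left(-50\right) = -4900$)
$A + G = -4900 - 10921 = -15821$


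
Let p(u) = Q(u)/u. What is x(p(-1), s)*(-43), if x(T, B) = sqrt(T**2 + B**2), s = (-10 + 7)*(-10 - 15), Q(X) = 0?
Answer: -3225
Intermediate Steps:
p(u) = 0 (p(u) = 0/u = 0)
s = 75 (s = -3*(-25) = 75)
x(T, B) = sqrt(B**2 + T**2)
x(p(-1), s)*(-43) = sqrt(75**2 + 0**2)*(-43) = sqrt(5625 + 0)*(-43) = sqrt(5625)*(-43) = 75*(-43) = -3225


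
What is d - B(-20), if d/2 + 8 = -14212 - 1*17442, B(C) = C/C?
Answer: -63325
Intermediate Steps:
B(C) = 1
d = -63324 (d = -16 + 2*(-14212 - 1*17442) = -16 + 2*(-14212 - 17442) = -16 + 2*(-31654) = -16 - 63308 = -63324)
d - B(-20) = -63324 - 1*1 = -63324 - 1 = -63325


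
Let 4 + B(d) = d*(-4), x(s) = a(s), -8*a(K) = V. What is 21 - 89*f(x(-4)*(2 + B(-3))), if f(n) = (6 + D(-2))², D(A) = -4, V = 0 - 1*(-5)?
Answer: -335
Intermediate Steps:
V = 5 (V = 0 + 5 = 5)
a(K) = -5/8 (a(K) = -⅛*5 = -5/8)
x(s) = -5/8
B(d) = -4 - 4*d (B(d) = -4 + d*(-4) = -4 - 4*d)
f(n) = 4 (f(n) = (6 - 4)² = 2² = 4)
21 - 89*f(x(-4)*(2 + B(-3))) = 21 - 89*4 = 21 - 356 = -335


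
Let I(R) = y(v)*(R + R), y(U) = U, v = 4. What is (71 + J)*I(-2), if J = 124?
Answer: -3120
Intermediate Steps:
I(R) = 8*R (I(R) = 4*(R + R) = 4*(2*R) = 8*R)
(71 + J)*I(-2) = (71 + 124)*(8*(-2)) = 195*(-16) = -3120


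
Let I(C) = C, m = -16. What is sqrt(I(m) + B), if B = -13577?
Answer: I*sqrt(13593) ≈ 116.59*I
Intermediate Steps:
sqrt(I(m) + B) = sqrt(-16 - 13577) = sqrt(-13593) = I*sqrt(13593)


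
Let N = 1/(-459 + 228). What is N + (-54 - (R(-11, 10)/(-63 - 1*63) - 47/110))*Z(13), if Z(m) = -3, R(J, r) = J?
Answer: 26561/165 ≈ 160.98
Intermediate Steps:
N = -1/231 (N = 1/(-231) = -1/231 ≈ -0.0043290)
N + (-54 - (R(-11, 10)/(-63 - 1*63) - 47/110))*Z(13) = -1/231 + (-54 - (-11/(-63 - 1*63) - 47/110))*(-3) = -1/231 + (-54 - (-11/(-63 - 63) - 47*1/110))*(-3) = -1/231 + (-54 - (-11/(-126) - 47/110))*(-3) = -1/231 + (-54 - (-11*(-1/126) - 47/110))*(-3) = -1/231 + (-54 - (11/126 - 47/110))*(-3) = -1/231 + (-54 - 1*(-1178/3465))*(-3) = -1/231 + (-54 + 1178/3465)*(-3) = -1/231 - 185932/3465*(-3) = -1/231 + 185932/1155 = 26561/165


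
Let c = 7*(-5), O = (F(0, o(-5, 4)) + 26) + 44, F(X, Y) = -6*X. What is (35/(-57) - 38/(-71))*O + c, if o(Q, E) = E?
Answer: -163975/4047 ≈ -40.518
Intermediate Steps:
O = 70 (O = (-6*0 + 26) + 44 = (0 + 26) + 44 = 26 + 44 = 70)
c = -35
(35/(-57) - 38/(-71))*O + c = (35/(-57) - 38/(-71))*70 - 35 = (35*(-1/57) - 38*(-1/71))*70 - 35 = (-35/57 + 38/71)*70 - 35 = -319/4047*70 - 35 = -22330/4047 - 35 = -163975/4047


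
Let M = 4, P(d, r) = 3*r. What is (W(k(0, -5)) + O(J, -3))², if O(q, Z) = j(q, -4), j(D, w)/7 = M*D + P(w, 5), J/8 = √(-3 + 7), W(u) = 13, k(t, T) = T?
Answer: 320356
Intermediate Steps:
J = 16 (J = 8*√(-3 + 7) = 8*√4 = 8*2 = 16)
j(D, w) = 105 + 28*D (j(D, w) = 7*(4*D + 3*5) = 7*(4*D + 15) = 7*(15 + 4*D) = 105 + 28*D)
O(q, Z) = 105 + 28*q
(W(k(0, -5)) + O(J, -3))² = (13 + (105 + 28*16))² = (13 + (105 + 448))² = (13 + 553)² = 566² = 320356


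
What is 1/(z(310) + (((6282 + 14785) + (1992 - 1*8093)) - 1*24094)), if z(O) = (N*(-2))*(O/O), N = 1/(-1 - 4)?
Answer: -5/45638 ≈ -0.00010956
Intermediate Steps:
N = -⅕ (N = 1/(-5) = -⅕ ≈ -0.20000)
z(O) = ⅖ (z(O) = (-⅕*(-2))*(O/O) = (⅖)*1 = ⅖)
1/(z(310) + (((6282 + 14785) + (1992 - 1*8093)) - 1*24094)) = 1/(⅖ + (((6282 + 14785) + (1992 - 1*8093)) - 1*24094)) = 1/(⅖ + ((21067 + (1992 - 8093)) - 24094)) = 1/(⅖ + ((21067 - 6101) - 24094)) = 1/(⅖ + (14966 - 24094)) = 1/(⅖ - 9128) = 1/(-45638/5) = -5/45638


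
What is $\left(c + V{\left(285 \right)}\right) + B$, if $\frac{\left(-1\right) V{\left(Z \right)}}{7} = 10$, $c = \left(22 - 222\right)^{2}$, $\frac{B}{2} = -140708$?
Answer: $-241486$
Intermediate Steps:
$B = -281416$ ($B = 2 \left(-140708\right) = -281416$)
$c = 40000$ ($c = \left(-200\right)^{2} = 40000$)
$V{\left(Z \right)} = -70$ ($V{\left(Z \right)} = \left(-7\right) 10 = -70$)
$\left(c + V{\left(285 \right)}\right) + B = \left(40000 - 70\right) - 281416 = 39930 - 281416 = -241486$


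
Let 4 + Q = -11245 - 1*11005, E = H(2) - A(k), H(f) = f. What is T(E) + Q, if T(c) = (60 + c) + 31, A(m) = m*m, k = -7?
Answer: -22210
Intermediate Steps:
A(m) = m²
E = -47 (E = 2 - 1*(-7)² = 2 - 1*49 = 2 - 49 = -47)
Q = -22254 (Q = -4 + (-11245 - 1*11005) = -4 + (-11245 - 11005) = -4 - 22250 = -22254)
T(c) = 91 + c
T(E) + Q = (91 - 47) - 22254 = 44 - 22254 = -22210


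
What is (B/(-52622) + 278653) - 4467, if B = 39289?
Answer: 14428176403/52622 ≈ 2.7419e+5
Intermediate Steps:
(B/(-52622) + 278653) - 4467 = (39289/(-52622) + 278653) - 4467 = (39289*(-1/52622) + 278653) - 4467 = (-39289/52622 + 278653) - 4467 = 14663238877/52622 - 4467 = 14428176403/52622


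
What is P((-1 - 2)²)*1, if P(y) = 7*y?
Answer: 63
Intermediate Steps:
P((-1 - 2)²)*1 = (7*(-1 - 2)²)*1 = (7*(-3)²)*1 = (7*9)*1 = 63*1 = 63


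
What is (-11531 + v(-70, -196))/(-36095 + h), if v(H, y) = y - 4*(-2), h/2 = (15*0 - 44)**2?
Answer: 11719/32223 ≈ 0.36368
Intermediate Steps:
h = 3872 (h = 2*(15*0 - 44)**2 = 2*(0 - 44)**2 = 2*(-44)**2 = 2*1936 = 3872)
v(H, y) = 8 + y (v(H, y) = y + 8 = 8 + y)
(-11531 + v(-70, -196))/(-36095 + h) = (-11531 + (8 - 196))/(-36095 + 3872) = (-11531 - 188)/(-32223) = -11719*(-1/32223) = 11719/32223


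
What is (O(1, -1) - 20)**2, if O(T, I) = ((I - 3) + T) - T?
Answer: 576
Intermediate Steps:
O(T, I) = -3 + I (O(T, I) = ((-3 + I) + T) - T = (-3 + I + T) - T = -3 + I)
(O(1, -1) - 20)**2 = ((-3 - 1) - 20)**2 = (-4 - 20)**2 = (-24)**2 = 576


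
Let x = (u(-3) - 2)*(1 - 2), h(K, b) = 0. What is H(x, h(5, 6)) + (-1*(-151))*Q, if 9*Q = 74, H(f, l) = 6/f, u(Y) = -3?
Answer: 55924/45 ≈ 1242.8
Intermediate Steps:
x = 5 (x = (-3 - 2)*(1 - 2) = -5*(-1) = 5)
Q = 74/9 (Q = (1/9)*74 = 74/9 ≈ 8.2222)
H(x, h(5, 6)) + (-1*(-151))*Q = 6/5 - 1*(-151)*(74/9) = 6*(1/5) + 151*(74/9) = 6/5 + 11174/9 = 55924/45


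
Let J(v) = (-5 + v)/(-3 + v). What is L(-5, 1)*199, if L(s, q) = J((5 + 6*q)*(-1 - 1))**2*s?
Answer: -145071/125 ≈ -1160.6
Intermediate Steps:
J(v) = (-5 + v)/(-3 + v)
L(s, q) = s*(-15 - 12*q)**2/(-13 - 12*q)**2 (L(s, q) = ((-5 + (5 + 6*q)*(-1 - 1))/(-3 + (5 + 6*q)*(-1 - 1)))**2*s = ((-5 + (5 + 6*q)*(-2))/(-3 + (5 + 6*q)*(-2)))**2*s = ((-5 + (-10 - 12*q))/(-3 + (-10 - 12*q)))**2*s = ((-15 - 12*q)/(-13 - 12*q))**2*s = ((-15 - 12*q)**2/(-13 - 12*q)**2)*s = s*(-15 - 12*q)**2/(-13 - 12*q)**2)
L(-5, 1)*199 = (9*(-5)*(5 + 4*1)**2/(13 + 12*1)**2)*199 = (9*(-5)*(5 + 4)**2/(13 + 12)**2)*199 = (9*(-5)*9**2/25**2)*199 = (9*(-5)*81*(1/625))*199 = -729/125*199 = -145071/125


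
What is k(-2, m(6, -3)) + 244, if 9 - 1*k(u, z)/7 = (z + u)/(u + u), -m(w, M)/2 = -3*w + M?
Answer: 377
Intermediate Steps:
m(w, M) = -2*M + 6*w (m(w, M) = -2*(-3*w + M) = -2*(M - 3*w) = -2*M + 6*w)
k(u, z) = 63 - 7*(u + z)/(2*u) (k(u, z) = 63 - 7*(z + u)/(u + u) = 63 - 7*(u + z)/(2*u))
k(-2, m(6, -3)) + 244 = (7/2)*(-(-2*(-3) + 6*6) + 17*(-2))/(-2) + 244 = (7/2)*(-½)*(-(6 + 36) - 34) + 244 = (7/2)*(-½)*(-1*42 - 34) + 244 = (7/2)*(-½)*(-42 - 34) + 244 = (7/2)*(-½)*(-76) + 244 = 133 + 244 = 377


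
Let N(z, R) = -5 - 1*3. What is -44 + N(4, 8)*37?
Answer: -340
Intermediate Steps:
N(z, R) = -8 (N(z, R) = -5 - 3 = -8)
-44 + N(4, 8)*37 = -44 - 8*37 = -44 - 296 = -340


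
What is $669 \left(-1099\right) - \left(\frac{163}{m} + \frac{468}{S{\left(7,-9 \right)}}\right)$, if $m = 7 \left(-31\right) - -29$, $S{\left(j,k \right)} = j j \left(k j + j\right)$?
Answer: $- \frac{47410568897}{64484} \approx -7.3523 \cdot 10^{5}$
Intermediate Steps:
$S{\left(j,k \right)} = j^{2} \left(j + j k\right)$ ($S{\left(j,k \right)} = j^{2} \left(j k + j\right) = j^{2} \left(j + j k\right)$)
$m = -188$ ($m = -217 + 29 = -188$)
$669 \left(-1099\right) - \left(\frac{163}{m} + \frac{468}{S{\left(7,-9 \right)}}\right) = 669 \left(-1099\right) - \left(- \frac{163}{188} + 468 \frac{1}{343 \left(1 - 9\right)}\right) = -735231 - \left(- \frac{163}{188} + \frac{468}{343 \left(-8\right)}\right) = -735231 + \left(- \frac{468}{-2744} + \frac{163}{188}\right) = -735231 + \left(\left(-468\right) \left(- \frac{1}{2744}\right) + \frac{163}{188}\right) = -735231 + \left(\frac{117}{686} + \frac{163}{188}\right) = -735231 + \frac{66907}{64484} = - \frac{47410568897}{64484}$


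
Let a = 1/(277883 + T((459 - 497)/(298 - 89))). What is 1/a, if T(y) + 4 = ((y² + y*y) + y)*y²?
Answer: 4068426383/14641 ≈ 2.7788e+5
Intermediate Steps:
T(y) = -4 + y²*(y + 2*y²) (T(y) = -4 + ((y² + y*y) + y)*y² = -4 + ((y² + y²) + y)*y² = -4 + (2*y² + y)*y² = -4 + (y + 2*y²)*y² = -4 + y²*(y + 2*y²))
a = 14641/4068426383 (a = 1/(277883 + (-4 + ((459 - 497)/(298 - 89))³ + 2*((459 - 497)/(298 - 89))⁴)) = 1/(277883 + (-4 + (-38/209)³ + 2*(-38/209)⁴)) = 1/(277883 + (-4 + (-38*1/209)³ + 2*(-38*1/209)⁴)) = 1/(277883 + (-4 + (-2/11)³ + 2*(-2/11)⁴)) = 1/(277883 + (-4 - 8/1331 + 2*(16/14641))) = 1/(277883 + (-4 - 8/1331 + 32/14641)) = 1/(277883 - 58620/14641) = 1/(4068426383/14641) = 14641/4068426383 ≈ 3.5987e-6)
1/a = 1/(14641/4068426383) = 4068426383/14641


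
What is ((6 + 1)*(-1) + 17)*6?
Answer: 60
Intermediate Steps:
((6 + 1)*(-1) + 17)*6 = (7*(-1) + 17)*6 = (-7 + 17)*6 = 10*6 = 60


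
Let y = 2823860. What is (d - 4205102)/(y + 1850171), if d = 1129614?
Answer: -3075488/4674031 ≈ -0.65800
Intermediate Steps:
(d - 4205102)/(y + 1850171) = (1129614 - 4205102)/(2823860 + 1850171) = -3075488/4674031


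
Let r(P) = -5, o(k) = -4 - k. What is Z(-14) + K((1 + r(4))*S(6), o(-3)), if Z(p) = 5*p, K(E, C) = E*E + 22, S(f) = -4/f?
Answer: -368/9 ≈ -40.889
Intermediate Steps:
K(E, C) = 22 + E² (K(E, C) = E² + 22 = 22 + E²)
Z(-14) + K((1 + r(4))*S(6), o(-3)) = 5*(-14) + (22 + ((1 - 5)*(-4/6))²) = -70 + (22 + (-(-16)/6)²) = -70 + (22 + (-4*(-⅔))²) = -70 + (22 + (8/3)²) = -70 + (22 + 64/9) = -70 + 262/9 = -368/9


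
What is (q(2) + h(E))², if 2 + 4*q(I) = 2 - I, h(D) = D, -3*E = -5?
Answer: 49/36 ≈ 1.3611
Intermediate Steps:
E = 5/3 (E = -⅓*(-5) = 5/3 ≈ 1.6667)
q(I) = -I/4 (q(I) = -½ + (2 - I)/4 = -½ + (½ - I/4) = -I/4)
(q(2) + h(E))² = (-¼*2 + 5/3)² = (-½ + 5/3)² = (7/6)² = 49/36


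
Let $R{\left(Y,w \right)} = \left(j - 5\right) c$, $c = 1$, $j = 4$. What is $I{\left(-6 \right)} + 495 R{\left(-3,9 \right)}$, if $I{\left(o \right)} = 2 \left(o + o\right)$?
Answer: $-519$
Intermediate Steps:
$R{\left(Y,w \right)} = -1$ ($R{\left(Y,w \right)} = \left(4 - 5\right) 1 = \left(-1\right) 1 = -1$)
$I{\left(o \right)} = 4 o$ ($I{\left(o \right)} = 2 \cdot 2 o = 4 o$)
$I{\left(-6 \right)} + 495 R{\left(-3,9 \right)} = 4 \left(-6\right) + 495 \left(-1\right) = -24 - 495 = -519$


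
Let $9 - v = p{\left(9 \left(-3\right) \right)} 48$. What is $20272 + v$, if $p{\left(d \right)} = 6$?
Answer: $19993$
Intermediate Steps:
$v = -279$ ($v = 9 - 6 \cdot 48 = 9 - 288 = -279$)
$20272 + v = 20272 - 279 = 19993$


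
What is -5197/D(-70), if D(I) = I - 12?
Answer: 5197/82 ≈ 63.378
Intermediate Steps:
D(I) = -12 + I
-5197/D(-70) = -5197/(-12 - 70) = -5197/(-82) = -5197*(-1/82) = 5197/82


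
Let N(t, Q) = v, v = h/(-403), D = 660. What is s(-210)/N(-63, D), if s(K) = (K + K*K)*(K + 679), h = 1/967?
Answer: -8021765161410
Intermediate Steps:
h = 1/967 ≈ 0.0010341
s(K) = (679 + K)*(K + K**2) (s(K) = (K + K**2)*(679 + K) = (679 + K)*(K + K**2))
v = -1/389701 (v = (1/967)/(-403) = (1/967)*(-1/403) = -1/389701 ≈ -2.5661e-6)
N(t, Q) = -1/389701
s(-210)/N(-63, D) = (-210*(679 + (-210)**2 + 680*(-210)))/(-1/389701) = -210*(679 + 44100 - 142800)*(-389701) = -210*(-98021)*(-389701) = 20584410*(-389701) = -8021765161410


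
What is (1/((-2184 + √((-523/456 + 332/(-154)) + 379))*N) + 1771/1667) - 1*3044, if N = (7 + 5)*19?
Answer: -849484141845433719/279165809315797 - √115794820218/19091123132574 ≈ -3042.9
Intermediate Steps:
N = 228 (N = 12*19 = 228)
(1/((-2184 + √((-523/456 + 332/(-154)) + 379))*N) + 1771/1667) - 1*3044 = (1/(-2184 + √((-523/456 + 332/(-154)) + 379)*228) + 1771/1667) - 1*3044 = ((1/228)/(-2184 + √((-523*1/456 + 332*(-1/154)) + 379)) + 1771*(1/1667)) - 3044 = ((1/228)/(-2184 + √((-523/456 - 166/77) + 379)) + 1771/1667) - 3044 = ((1/228)/(-2184 + √(-115967/35112 + 379)) + 1771/1667) - 3044 = ((1/228)/(-2184 + √(13191481/35112)) + 1771/1667) - 3044 = ((1/228)/(-2184 + √115794820218/17556) + 1771/1667) - 3044 = (1/(228*(-2184 + √115794820218/17556)) + 1771/1667) - 3044 = (1771/1667 + 1/(228*(-2184 + √115794820218/17556))) - 3044 = -5072577/1667 + 1/(228*(-2184 + √115794820218/17556))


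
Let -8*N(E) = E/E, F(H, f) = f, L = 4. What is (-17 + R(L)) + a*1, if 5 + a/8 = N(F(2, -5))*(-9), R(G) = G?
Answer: -44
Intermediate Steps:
N(E) = -⅛ (N(E) = -E/(8*E) = -⅛*1 = -⅛)
a = -31 (a = -40 + 8*(-⅛*(-9)) = -40 + 8*(9/8) = -40 + 9 = -31)
(-17 + R(L)) + a*1 = (-17 + 4) - 31*1 = -13 - 31 = -44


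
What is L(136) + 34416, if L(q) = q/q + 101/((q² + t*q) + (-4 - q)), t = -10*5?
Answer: 397722953/11556 ≈ 34417.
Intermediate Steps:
t = -50
L(q) = 1 + 101/(-4 + q² - 51*q) (L(q) = q/q + 101/((q² - 50*q) + (-4 - q)) = 1 + 101/(-4 + q² - 51*q))
L(136) + 34416 = (97 + 136² - 51*136)/(-4 + 136² - 51*136) + 34416 = (97 + 18496 - 6936)/(-4 + 18496 - 6936) + 34416 = 11657/11556 + 34416 = 397722953/11556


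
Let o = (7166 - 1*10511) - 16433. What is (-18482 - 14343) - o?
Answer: -13047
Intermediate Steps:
o = -19778 (o = (7166 - 10511) - 16433 = -3345 - 16433 = -19778)
(-18482 - 14343) - o = (-18482 - 14343) - 1*(-19778) = -32825 + 19778 = -13047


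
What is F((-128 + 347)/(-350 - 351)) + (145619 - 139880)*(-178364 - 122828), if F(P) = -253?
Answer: -1728541141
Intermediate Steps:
F((-128 + 347)/(-350 - 351)) + (145619 - 139880)*(-178364 - 122828) = -253 + (145619 - 139880)*(-178364 - 122828) = -253 + 5739*(-301192) = -253 - 1728540888 = -1728541141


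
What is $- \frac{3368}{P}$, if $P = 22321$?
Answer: $- \frac{3368}{22321} \approx -0.15089$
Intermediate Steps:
$- \frac{3368}{P} = - \frac{3368}{22321}$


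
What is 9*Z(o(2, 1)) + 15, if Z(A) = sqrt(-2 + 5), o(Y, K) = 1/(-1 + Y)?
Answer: 15 + 9*sqrt(3) ≈ 30.588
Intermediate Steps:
Z(A) = sqrt(3)
9*Z(o(2, 1)) + 15 = 9*sqrt(3) + 15 = 15 + 9*sqrt(3)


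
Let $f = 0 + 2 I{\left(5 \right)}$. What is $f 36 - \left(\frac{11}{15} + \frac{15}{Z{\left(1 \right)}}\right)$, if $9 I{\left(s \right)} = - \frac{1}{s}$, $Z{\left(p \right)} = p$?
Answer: $- \frac{52}{3} \approx -17.333$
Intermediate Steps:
$I{\left(s \right)} = - \frac{1}{9 s}$ ($I{\left(s \right)} = \frac{\left(-1\right) \frac{1}{s}}{9} = - \frac{1}{9 s}$)
$f = - \frac{2}{45}$ ($f = 0 + 2 \left(- \frac{1}{9 \cdot 5}\right) = 0 + 2 \left(\left(- \frac{1}{9}\right) \frac{1}{5}\right) = 0 + 2 \left(- \frac{1}{45}\right) = 0 - \frac{2}{45} = - \frac{2}{45} \approx -0.044444$)
$f 36 - \left(\frac{11}{15} + \frac{15}{Z{\left(1 \right)}}\right) = \left(- \frac{2}{45}\right) 36 - \left(15 + \frac{11}{15}\right) = - \frac{8}{5} - \frac{236}{15} = - \frac{52}{3}$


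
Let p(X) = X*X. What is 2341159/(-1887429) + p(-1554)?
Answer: 4557980149805/1887429 ≈ 2.4149e+6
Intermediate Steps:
p(X) = X²
2341159/(-1887429) + p(-1554) = 2341159/(-1887429) + (-1554)² = 2341159*(-1/1887429) + 2414916 = -2341159/1887429 + 2414916 = 4557980149805/1887429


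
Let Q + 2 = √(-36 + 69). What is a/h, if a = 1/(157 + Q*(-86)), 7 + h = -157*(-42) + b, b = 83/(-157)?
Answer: -51653/140455440852 - 6751*√33/70227720426 ≈ -9.1998e-7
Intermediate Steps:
b = -83/157 (b = 83*(-1/157) = -83/157 ≈ -0.52866)
Q = -2 + √33 (Q = -2 + √(-36 + 69) = -2 + √33 ≈ 3.7446)
h = 1034076/157 (h = -7 + (-157*(-42) - 83/157) = -7 + (6594 - 83/157) = -7 + 1035175/157 = 1034076/157 ≈ 6586.5)
a = 1/(329 - 86*√33) (a = 1/(157 + (-2 + √33)*(-86)) = 1/(157 + (172 - 86*√33)) = 1/(329 - 86*√33) ≈ -0.0060594)
a/h = (-329/135827 - 86*√33/135827)/(1034076/157) = (-329/135827 - 86*√33/135827)*(157/1034076) = -51653/140455440852 - 6751*√33/70227720426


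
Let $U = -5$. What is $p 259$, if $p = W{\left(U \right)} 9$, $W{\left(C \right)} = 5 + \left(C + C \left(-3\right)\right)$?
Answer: $34965$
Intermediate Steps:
$W{\left(C \right)} = 5 - 2 C$ ($W{\left(C \right)} = 5 + \left(C - 3 C\right) = 5 - 2 C$)
$p = 135$ ($p = \left(5 - -10\right) 9 = \left(5 + 10\right) 9 = 15 \cdot 9 = 135$)
$p 259 = 135 \cdot 259 = 34965$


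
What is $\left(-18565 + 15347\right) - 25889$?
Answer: $-29107$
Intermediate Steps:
$\left(-18565 + 15347\right) - 25889 = -3218 - 25889 = -29107$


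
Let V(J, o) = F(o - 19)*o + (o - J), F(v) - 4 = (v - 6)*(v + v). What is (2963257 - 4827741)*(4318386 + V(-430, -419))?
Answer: 295801906154460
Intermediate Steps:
F(v) = 4 + 2*v*(-6 + v) (F(v) = 4 + (v - 6)*(v + v) = 4 + (-6 + v)*(2*v) = 4 + 2*v*(-6 + v))
V(J, o) = o - J + o*(232 - 12*o + 2*(-19 + o)²) (V(J, o) = (4 - 12*(o - 19) + 2*(o - 19)²)*o + (o - J) = (4 - 12*(-19 + o) + 2*(-19 + o)²)*o + (o - J) = (4 + (228 - 12*o) + 2*(-19 + o)²)*o + (o - J) = (232 - 12*o + 2*(-19 + o)²)*o + (o - J) = o*(232 - 12*o + 2*(-19 + o)²) + (o - J) = o - J + o*(232 - 12*o + 2*(-19 + o)²))
(2963257 - 4827741)*(4318386 + V(-430, -419)) = (2963257 - 4827741)*(4318386 + (-1*(-430) - 88*(-419)² + 2*(-419)³ + 955*(-419))) = -1864484*(4318386 + (430 - 88*175561 + 2*(-73560059) - 400145)) = -1864484*(4318386 + (430 - 15449368 - 147120118 - 400145)) = -1864484*(4318386 - 162969201) = -1864484*(-158650815) = 295801906154460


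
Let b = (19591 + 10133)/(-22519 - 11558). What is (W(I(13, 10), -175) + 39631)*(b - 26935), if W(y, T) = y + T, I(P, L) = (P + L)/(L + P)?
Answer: -12072444156861/11359 ≈ -1.0628e+9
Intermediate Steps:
I(P, L) = 1 (I(P, L) = (L + P)/(L + P) = 1)
b = -9908/11359 (b = 29724/(-34077) = 29724*(-1/34077) = -9908/11359 ≈ -0.87226)
W(y, T) = T + y
(W(I(13, 10), -175) + 39631)*(b - 26935) = ((-175 + 1) + 39631)*(-9908/11359 - 26935) = (-174 + 39631)*(-305964573/11359) = 39457*(-305964573/11359) = -12072444156861/11359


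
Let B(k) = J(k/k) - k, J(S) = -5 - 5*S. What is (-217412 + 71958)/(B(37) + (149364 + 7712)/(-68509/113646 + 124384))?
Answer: 2056090552176970/646525691989 ≈ 3180.2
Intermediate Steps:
B(k) = -10 - k (B(k) = (-5 - 5*k/k) - k = (-5 - 5*1) - k = (-5 - 5) - k = -10 - k)
(-217412 + 71958)/(B(37) + (149364 + 7712)/(-68509/113646 + 124384)) = (-217412 + 71958)/((-10 - 1*37) + (149364 + 7712)/(-68509/113646 + 124384)) = -145454/((-10 - 37) + 157076/(-68509*1/113646 + 124384)) = -145454/(-47 + 157076/(-68509/113646 + 124384)) = -145454/(-47 + 157076/(14135675555/113646)) = -145454/(-47 + 157076*(113646/14135675555)) = -145454/(-47 + 17851059096/14135675555) = -145454/(-646525691989/14135675555) = -145454*(-14135675555/646525691989) = 2056090552176970/646525691989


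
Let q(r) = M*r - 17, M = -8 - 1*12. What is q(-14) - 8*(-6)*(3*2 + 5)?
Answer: 791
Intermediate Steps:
M = -20 (M = -8 - 12 = -20)
q(r) = -17 - 20*r (q(r) = -20*r - 17 = -17 - 20*r)
q(-14) - 8*(-6)*(3*2 + 5) = (-17 - 20*(-14)) - 8*(-6)*(3*2 + 5) = (-17 + 280) - (-48)*(6 + 5) = 263 - (-48)*11 = 263 - 1*(-528) = 263 + 528 = 791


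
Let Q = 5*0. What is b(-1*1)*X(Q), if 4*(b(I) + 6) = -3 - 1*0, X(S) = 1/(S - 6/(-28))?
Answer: -63/2 ≈ -31.500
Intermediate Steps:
Q = 0
X(S) = 1/(3/14 + S) (X(S) = 1/(S - 6*(-1/28)) = 1/(S + 3/14) = 1/(3/14 + S))
b(I) = -27/4 (b(I) = -6 + (-3 - 1*0)/4 = -6 + (-3 + 0)/4 = -6 + (¼)*(-3) = -6 - ¾ = -27/4)
b(-1*1)*X(Q) = -189/(2*(3 + 14*0)) = -189/(2*(3 + 0)) = -189/(2*3) = -27/4*14/3 = -63/2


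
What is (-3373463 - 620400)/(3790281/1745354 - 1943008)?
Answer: 6970704762502/3391232994551 ≈ 2.0555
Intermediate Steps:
(-3373463 - 620400)/(3790281/1745354 - 1943008) = -3993863/(3790281*(1/1745354) - 1943008) = -3993863/(3790281/1745354 - 1943008) = -3993863/(-3391232994551/1745354) = -3993863*(-1745354/3391232994551) = 6970704762502/3391232994551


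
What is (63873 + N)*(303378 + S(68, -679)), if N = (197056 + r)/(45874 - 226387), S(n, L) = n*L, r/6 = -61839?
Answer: 2965605969189362/180513 ≈ 1.6429e+10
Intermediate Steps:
r = -371034 (r = 6*(-61839) = -371034)
S(n, L) = L*n
N = 173978/180513 (N = (197056 - 371034)/(45874 - 226387) = -173978/(-180513) = -173978*(-1/180513) = 173978/180513 ≈ 0.96380)
(63873 + N)*(303378 + S(68, -679)) = (63873 + 173978/180513)*(303378 - 679*68) = 11530080827*(303378 - 46172)/180513 = (11530080827/180513)*257206 = 2965605969189362/180513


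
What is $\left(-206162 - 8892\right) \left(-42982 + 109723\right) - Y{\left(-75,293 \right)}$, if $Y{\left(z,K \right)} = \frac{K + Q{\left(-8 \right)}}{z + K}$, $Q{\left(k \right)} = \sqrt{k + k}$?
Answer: $- \frac{3128936345345}{218} - \frac{2 i}{109} \approx -1.4353 \cdot 10^{10} - 0.018349 i$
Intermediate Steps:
$Q{\left(k \right)} = \sqrt{2} \sqrt{k}$ ($Q{\left(k \right)} = \sqrt{2 k} = \sqrt{2} \sqrt{k}$)
$Y{\left(z,K \right)} = \frac{K + 4 i}{K + z}$ ($Y{\left(z,K \right)} = \frac{K + \sqrt{2} \sqrt{-8}}{z + K} = \frac{K + \sqrt{2} \cdot 2 i \sqrt{2}}{K + z} = \frac{K + 4 i}{K + z}$)
$\left(-206162 - 8892\right) \left(-42982 + 109723\right) - Y{\left(-75,293 \right)} = \left(-206162 - 8892\right) \left(-42982 + 109723\right) - \frac{293 + 4 i}{293 - 75} = \left(-215054\right) 66741 - \frac{293 + 4 i}{218} = -14352919014 - \frac{293 + 4 i}{218} = -14352919014 - \left(\frac{293}{218} + \frac{2 i}{109}\right) = - \frac{3128936345345}{218} - \frac{2 i}{109}$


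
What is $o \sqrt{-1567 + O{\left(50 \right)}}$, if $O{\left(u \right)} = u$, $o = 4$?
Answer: $4 i \sqrt{1517} \approx 155.79 i$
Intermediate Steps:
$o \sqrt{-1567 + O{\left(50 \right)}} = 4 \sqrt{-1567 + 50} = 4 \sqrt{-1517} = 4 i \sqrt{1517}$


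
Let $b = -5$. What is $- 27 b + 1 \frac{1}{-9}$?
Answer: $\frac{1214}{9} \approx 134.89$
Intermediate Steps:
$- 27 b + 1 \frac{1}{-9} = \left(-27\right) \left(-5\right) + 1 \frac{1}{-9} = 135 + 1 \left(- \frac{1}{9}\right) = 135 - \frac{1}{9} = \frac{1214}{9}$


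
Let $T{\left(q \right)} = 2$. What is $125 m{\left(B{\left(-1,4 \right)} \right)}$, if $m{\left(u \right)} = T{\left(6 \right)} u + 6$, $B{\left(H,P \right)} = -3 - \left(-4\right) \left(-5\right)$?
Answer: $-5000$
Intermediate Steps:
$B{\left(H,P \right)} = -23$ ($B{\left(H,P \right)} = -3 - 20 = -23$)
$m{\left(u \right)} = 6 + 2 u$ ($m{\left(u \right)} = 2 u + 6 = 6 + 2 u$)
$125 m{\left(B{\left(-1,4 \right)} \right)} = 125 \left(6 + 2 \left(-23\right)\right) = 125 \left(6 - 46\right) = 125 \left(-40\right) = -5000$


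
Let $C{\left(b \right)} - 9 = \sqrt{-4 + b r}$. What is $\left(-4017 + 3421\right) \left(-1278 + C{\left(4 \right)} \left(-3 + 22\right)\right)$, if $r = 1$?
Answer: $659772$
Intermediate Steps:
$C{\left(b \right)} = 9 + \sqrt{-4 + b}$ ($C{\left(b \right)} = 9 + \sqrt{-4 + b 1} = 9 + \sqrt{-4 + b}$)
$\left(-4017 + 3421\right) \left(-1278 + C{\left(4 \right)} \left(-3 + 22\right)\right) = \left(-4017 + 3421\right) \left(-1278 + \left(9 + \sqrt{-4 + 4}\right) \left(-3 + 22\right)\right) = - 596 \left(-1278 + \left(9 + \sqrt{0}\right) 19\right) = - 596 \left(-1278 + \left(9 + 0\right) 19\right) = - 596 \left(-1278 + 9 \cdot 19\right) = - 596 \left(-1278 + 171\right) = \left(-596\right) \left(-1107\right) = 659772$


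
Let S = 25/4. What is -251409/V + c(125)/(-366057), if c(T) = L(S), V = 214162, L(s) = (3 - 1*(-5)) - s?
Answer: -184060798193/156790998468 ≈ -1.1739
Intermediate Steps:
S = 25/4 (S = 25*(¼) = 25/4 ≈ 6.2500)
L(s) = 8 - s (L(s) = (3 + 5) - s = 8 - s)
c(T) = 7/4 (c(T) = 8 - 1*25/4 = 8 - 25/4 = 7/4)
-251409/V + c(125)/(-366057) = -251409/214162 + (7/4)/(-366057) = -251409*1/214162 + (7/4)*(-1/366057) = -251409/214162 - 7/1464228 = -184060798193/156790998468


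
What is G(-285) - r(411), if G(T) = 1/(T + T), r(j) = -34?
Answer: 19379/570 ≈ 33.998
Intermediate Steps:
G(T) = 1/(2*T)
G(-285) - r(411) = (½)/(-285) - 1*(-34) = (½)*(-1/285) + 34 = -1/570 + 34 = 19379/570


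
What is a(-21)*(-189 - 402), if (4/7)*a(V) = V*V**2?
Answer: 38312757/4 ≈ 9.5782e+6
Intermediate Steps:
a(V) = 7*V**3/4 (a(V) = 7*(V*V**2)/4 = 7*V**3/4)
a(-21)*(-189 - 402) = ((7/4)*(-21)**3)*(-189 - 402) = ((7/4)*(-9261))*(-591) = -64827/4*(-591) = 38312757/4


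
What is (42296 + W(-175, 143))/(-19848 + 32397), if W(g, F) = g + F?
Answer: 14088/4183 ≈ 3.3679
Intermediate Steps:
W(g, F) = F + g
(42296 + W(-175, 143))/(-19848 + 32397) = (42296 + (143 - 175))/(-19848 + 32397) = (42296 - 32)/12549 = 42264*(1/12549) = 14088/4183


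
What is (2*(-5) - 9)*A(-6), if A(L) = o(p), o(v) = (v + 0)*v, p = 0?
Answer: 0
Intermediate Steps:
o(v) = v² (o(v) = v*v = v²)
A(L) = 0 (A(L) = 0² = 0)
(2*(-5) - 9)*A(-6) = (2*(-5) - 9)*0 = (-10 - 9)*0 = -19*0 = 0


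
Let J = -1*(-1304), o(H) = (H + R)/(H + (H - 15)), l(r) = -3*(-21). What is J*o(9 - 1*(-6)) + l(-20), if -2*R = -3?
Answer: 7487/5 ≈ 1497.4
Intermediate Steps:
R = 3/2 (R = -½*(-3) = 3/2 ≈ 1.5000)
l(r) = 63
o(H) = (3/2 + H)/(-15 + 2*H) (o(H) = (H + 3/2)/(H + (H - 15)) = (3/2 + H)/(H + (-15 + H)) = (3/2 + H)/(-15 + 2*H))
J = 1304
J*o(9 - 1*(-6)) + l(-20) = 1304*((3 + 2*(9 - 1*(-6)))/(2*(-15 + 2*(9 - 1*(-6))))) + 63 = 1304*((3 + 2*(9 + 6))/(2*(-15 + 2*(9 + 6)))) + 63 = 1304*((3 + 2*15)/(2*(-15 + 2*15))) + 63 = 1304*((3 + 30)/(2*(-15 + 30))) + 63 = 1304*((½)*33/15) + 63 = 1304*((½)*(1/15)*33) + 63 = 1304*(11/10) + 63 = 7172/5 + 63 = 7487/5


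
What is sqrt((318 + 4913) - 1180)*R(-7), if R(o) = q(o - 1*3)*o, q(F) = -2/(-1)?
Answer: -14*sqrt(4051) ≈ -891.06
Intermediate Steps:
q(F) = 2 (q(F) = -2*(-1) = 2)
R(o) = 2*o
sqrt((318 + 4913) - 1180)*R(-7) = sqrt((318 + 4913) - 1180)*(2*(-7)) = sqrt(5231 - 1180)*(-14) = sqrt(4051)*(-14) = -14*sqrt(4051)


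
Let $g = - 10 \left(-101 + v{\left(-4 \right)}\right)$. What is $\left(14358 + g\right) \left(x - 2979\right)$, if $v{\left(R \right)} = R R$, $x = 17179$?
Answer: $215953600$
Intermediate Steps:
$v{\left(R \right)} = R^{2}$
$g = 850$ ($g = - 10 \left(-101 + \left(-4\right)^{2}\right) = - 10 \left(-101 + 16\right) = \left(-10\right) \left(-85\right) = 850$)
$\left(14358 + g\right) \left(x - 2979\right) = \left(14358 + 850\right) \left(17179 - 2979\right) = 15208 \cdot 14200 = 215953600$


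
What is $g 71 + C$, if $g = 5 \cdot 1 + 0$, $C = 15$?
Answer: $370$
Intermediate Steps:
$g = 5$ ($g = 5 + 0 = 5$)
$g 71 + C = 5 \cdot 71 + 15 = 355 + 15 = 370$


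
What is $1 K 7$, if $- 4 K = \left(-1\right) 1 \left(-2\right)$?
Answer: $- \frac{7}{2} \approx -3.5$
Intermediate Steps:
$K = - \frac{1}{2}$ ($K = - \frac{\left(-1\right) 1 \left(-2\right)}{4} = - \frac{\left(-1\right) \left(-2\right)}{4} = \left(- \frac{1}{4}\right) 2 = - \frac{1}{2} \approx -0.5$)
$1 K 7 = 1 \left(- \frac{1}{2}\right) 7 = \left(- \frac{1}{2}\right) 7 = - \frac{7}{2}$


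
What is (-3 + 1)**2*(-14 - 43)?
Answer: -228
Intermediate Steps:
(-3 + 1)**2*(-14 - 43) = (-2)**2*(-57) = 4*(-57) = -228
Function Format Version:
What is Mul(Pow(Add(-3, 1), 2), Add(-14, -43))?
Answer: -228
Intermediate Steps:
Mul(Pow(Add(-3, 1), 2), Add(-14, -43)) = Mul(Pow(-2, 2), -57) = Mul(4, -57) = -228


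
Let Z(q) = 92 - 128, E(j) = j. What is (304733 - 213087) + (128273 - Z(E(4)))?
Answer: 219955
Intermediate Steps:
Z(q) = -36
(304733 - 213087) + (128273 - Z(E(4))) = (304733 - 213087) + (128273 - 1*(-36)) = 91646 + (128273 + 36) = 91646 + 128309 = 219955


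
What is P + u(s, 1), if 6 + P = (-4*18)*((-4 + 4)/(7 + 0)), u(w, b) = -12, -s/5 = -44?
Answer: -18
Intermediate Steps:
s = 220 (s = -5*(-44) = 220)
P = -6 (P = -6 + (-4*18)*((-4 + 4)/(7 + 0)) = -6 - 0/7 = -6 - 72*0 = -6 + 0 = -6)
P + u(s, 1) = -6 - 12 = -18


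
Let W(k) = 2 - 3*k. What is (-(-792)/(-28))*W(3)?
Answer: 198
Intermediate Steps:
(-(-792)/(-28))*W(3) = (-(-792)/(-28))*(2 - 3*3) = (-(-792)*(-1)/28)*(2 - 9) = -22*9/7*(-7) = -198/7*(-7) = 198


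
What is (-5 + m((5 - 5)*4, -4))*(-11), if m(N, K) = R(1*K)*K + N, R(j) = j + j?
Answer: -297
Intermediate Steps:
R(j) = 2*j
m(N, K) = N + 2*K**2 (m(N, K) = (2*(1*K))*K + N = (2*K)*K + N = 2*K**2 + N = N + 2*K**2)
(-5 + m((5 - 5)*4, -4))*(-11) = (-5 + ((5 - 5)*4 + 2*(-4)**2))*(-11) = (-5 + (0*4 + 2*16))*(-11) = (-5 + (0 + 32))*(-11) = (-5 + 32)*(-11) = 27*(-11) = -297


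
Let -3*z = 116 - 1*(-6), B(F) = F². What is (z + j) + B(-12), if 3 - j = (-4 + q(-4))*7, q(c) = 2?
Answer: 361/3 ≈ 120.33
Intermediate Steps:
j = 17 (j = 3 - (-4 + 2)*7 = 3 - (-2)*7 = 3 - 1*(-14) = 3 + 14 = 17)
z = -122/3 (z = -(116 - 1*(-6))/3 = -(116 + 6)/3 = -⅓*122 = -122/3 ≈ -40.667)
(z + j) + B(-12) = (-122/3 + 17) + (-12)² = -71/3 + 144 = 361/3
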